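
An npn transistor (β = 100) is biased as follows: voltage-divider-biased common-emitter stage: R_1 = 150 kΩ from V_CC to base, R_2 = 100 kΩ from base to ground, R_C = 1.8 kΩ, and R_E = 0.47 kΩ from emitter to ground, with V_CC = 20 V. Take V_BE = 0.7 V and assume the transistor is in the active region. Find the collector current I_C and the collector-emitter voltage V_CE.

I_C ≈ 6.8 mA, V_CE ≈ 4.5 V

Thevenize the base divider: V_Th = V_CC·R_2/(R_1+R_2) = 20×100/250 = 8 V, R_Th = R_1‖R_2 = 60 kΩ.
Base-emitter loop: V_Th = I_B·R_Th + V_BE + (β+1)I_B·R_E, so I_B = (8 − 0.7) / (60 + 101×0.47) = 0.0679 mA.
I_C = β·I_B = 100×0.0679 = 6.79 mA, and I_E = (β+1)I_B = 6.86 mA.
V_CE = V_CC − I_C·R_C − I_E·R_E = 20 − 6.79×1.8 − 6.86×0.47 = 4.55 V.
V_CE = 4.55 V > 0.2 V confirms active-region operation.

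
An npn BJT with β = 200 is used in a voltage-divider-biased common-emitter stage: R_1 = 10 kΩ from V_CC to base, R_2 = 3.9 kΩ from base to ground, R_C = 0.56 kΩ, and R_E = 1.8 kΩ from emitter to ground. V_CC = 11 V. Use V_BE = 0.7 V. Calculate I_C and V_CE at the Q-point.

Thevenize the base divider: V_Th = V_CC·R_2/(R_1+R_2) = 11×3.9/13.9 = 3.09 V, R_Th = R_1‖R_2 = 2.81 kΩ.
Base-emitter loop: V_Th = I_B·R_Th + V_BE + (β+1)I_B·R_E, so I_B = (3.09 − 0.7) / (2.81 + 201×1.8) = 0.00654 mA.
I_C = β·I_B = 200×0.00654 = 1.31 mA, and I_E = (β+1)I_B = 1.32 mA.
V_CE = V_CC − I_C·R_C − I_E·R_E = 11 − 1.31×0.56 − 1.32×1.8 = 7.9 V.
V_CE = 7.9 V > 0.2 V confirms active-region operation.

I_C ≈ 1.3 mA, V_CE ≈ 7.9 V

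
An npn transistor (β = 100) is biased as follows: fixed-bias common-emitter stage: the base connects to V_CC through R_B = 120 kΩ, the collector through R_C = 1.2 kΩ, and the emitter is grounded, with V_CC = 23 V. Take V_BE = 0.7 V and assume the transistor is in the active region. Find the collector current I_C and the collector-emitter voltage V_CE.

Base loop: V_CC = I_B·R_B + V_BE, so I_B = (23 − 0.7)/120 kΩ = 0.186 mA.
In the active region I_C = β·I_B = 100 × 0.186 = 18.6 mA.
Collector loop: V_CE = V_CC − I_C·R_C = 23 − 18.6×1.2 = 0.7 V.
Since V_CE = 0.7 V > V_CE(sat) ≈ 0.2 V, the transistor is in the active region as assumed.

I_C ≈ 19 mA, V_CE ≈ 0.7 V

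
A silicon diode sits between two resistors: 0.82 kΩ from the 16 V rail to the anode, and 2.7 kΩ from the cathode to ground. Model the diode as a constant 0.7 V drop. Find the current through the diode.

The two resistors are in series with the diode, so KVL gives 16 = I·0.82 + 0.7 + I·2.7.
I = (16 − 0.7) / (0.82 + 2.7) kΩ = 15.3 / 3.52 = 4.35 mA.

I ≈ 4.3 mA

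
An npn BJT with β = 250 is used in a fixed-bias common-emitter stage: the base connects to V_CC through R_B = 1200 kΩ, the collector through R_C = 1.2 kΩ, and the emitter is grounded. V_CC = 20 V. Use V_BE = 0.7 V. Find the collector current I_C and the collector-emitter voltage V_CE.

I_C ≈ 4 mA, V_CE ≈ 15 V

Base loop: V_CC = I_B·R_B + V_BE, so I_B = (20 − 0.7)/1200 kΩ = 0.0161 mA.
In the active region I_C = β·I_B = 250 × 0.0161 = 4.02 mA.
Collector loop: V_CE = V_CC − I_C·R_C = 20 − 4.02×1.2 = 15.2 V.
Since V_CE = 15.2 V > V_CE(sat) ≈ 0.2 V, the transistor is in the active region as assumed.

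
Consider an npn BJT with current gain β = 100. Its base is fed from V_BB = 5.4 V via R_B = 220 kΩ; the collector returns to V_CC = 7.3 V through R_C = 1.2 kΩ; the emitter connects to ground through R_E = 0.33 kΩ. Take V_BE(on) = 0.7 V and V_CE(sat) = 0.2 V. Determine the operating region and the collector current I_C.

Assume active. Base-emitter loop: I_B = (V_BB − V_BE)/(R_B + (β+1)R_E) = (5.4 − 0.7)/(220 + 101×0.33) = 0.0186 mA.
I_C = β·I_B = 100×0.0186 = 1.86 mA.
V_CE = V_CC − I_C·R_C − I_E·R_E = 7.3 − 1.86×1.2 − 1.87×0.33 = 4.46 V > V_CE(sat), so the active-region assumption holds.

active; I_C ≈ 1.9 mA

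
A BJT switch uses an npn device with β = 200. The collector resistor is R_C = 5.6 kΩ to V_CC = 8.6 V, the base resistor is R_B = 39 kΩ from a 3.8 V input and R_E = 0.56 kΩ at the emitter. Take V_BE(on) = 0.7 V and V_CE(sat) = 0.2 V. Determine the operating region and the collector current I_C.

Assume active: I_B = (3.8 − 0.7)/(39 + 201×0.56) = 0.0205 mA, I_C = β·I_B = 4.09 mA.
Then V_CE = 8.6 − 4.09×5.6 − 4.11×0.56 = -16.6 V < 0.2 V — the active assumption fails.
Re-solve with V_CE = 0.2 V. KCL at the emitter: V_E/R_E = (V_BB−0.7−V_E)/R_B + (V_CC−0.2−V_E)/R_C, giving V_E = 0.794 V.
I_C = (V_CC − 0.2 − V_E)/R_C = (8.4 − 0.794)/5.6 = 1.36 mA.
Check: I_B = (3.1 − 0.794)/39 = 0.0591 mA, and β·I_B = 11.8 mA > I_C, confirming saturation.

saturation; I_C ≈ 1.4 mA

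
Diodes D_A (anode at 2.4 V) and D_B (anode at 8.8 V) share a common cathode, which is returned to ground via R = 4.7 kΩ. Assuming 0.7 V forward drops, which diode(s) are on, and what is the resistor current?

Assume both conduct. Then node N would need to be at both 2.4−0.7 = 1.7 V and 8.8−0.7 = 8.1 V, which is impossible.
Assume only D_B conducts: V_N = 8.8 − 0.7 = 8.1 V, so I_R = 8.1/4.7 = 1.72 mA.
Check D_A: its anode-to-cathode voltage is 2.4 − 8.1 = -5.7 V < 0.7 V, so it is off. The assumption is consistent.

Only D_B conducts; I_R ≈ 1.7 mA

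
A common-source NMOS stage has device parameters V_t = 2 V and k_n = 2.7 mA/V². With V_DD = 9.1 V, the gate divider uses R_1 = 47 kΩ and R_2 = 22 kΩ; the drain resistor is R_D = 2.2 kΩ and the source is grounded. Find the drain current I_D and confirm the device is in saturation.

I_D ≈ 1.1 mA

V_G = V_DD·R_2/(R_1+R_2) = 9.1×22/69 = 2.9 V. With the source grounded, V_GS = V_G = 2.9 V.
Assume saturation: I_D = (k_n/2)(V_GS − V_t)² = (2.7/2)×(2.9 − 2)² = 1.35×0.901² = 1.1 mA.
V_DS = V_DD − I_D·R_D = 9.1 − 1.1×2.2 = 6.69 V.
Saturation requires V_DS ≥ V_GS − V_t = 0.901 V; 6.69 ≥ 0.901 ✓.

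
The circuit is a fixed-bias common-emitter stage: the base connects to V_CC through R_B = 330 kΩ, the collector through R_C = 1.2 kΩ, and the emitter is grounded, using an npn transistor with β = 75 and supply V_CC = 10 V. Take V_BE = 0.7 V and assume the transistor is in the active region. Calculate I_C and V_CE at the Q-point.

I_C ≈ 2.1 mA, V_CE ≈ 7.5 V

Base loop: V_CC = I_B·R_B + V_BE, so I_B = (10 − 0.7)/330 kΩ = 0.0282 mA.
In the active region I_C = β·I_B = 75 × 0.0282 = 2.11 mA.
Collector loop: V_CE = V_CC − I_C·R_C = 10 − 2.11×1.2 = 7.46 V.
Since V_CE = 7.46 V > V_CE(sat) ≈ 0.2 V, the transistor is in the active region as assumed.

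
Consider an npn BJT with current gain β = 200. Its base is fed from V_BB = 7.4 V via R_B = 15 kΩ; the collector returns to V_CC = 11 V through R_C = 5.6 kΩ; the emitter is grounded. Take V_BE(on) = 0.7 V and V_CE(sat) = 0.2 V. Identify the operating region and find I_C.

saturation; I_C ≈ 1.9 mA

Assume active: I_B = (7.4 − 0.7)/15 = 0.447 mA, giving I_C = β·I_B = 89.3 mA.
But then V_CE = 11 − 89.3×5.6 = -489 V < V_CE(sat) = 0.2 V — impossible in the active region.
So the transistor is saturated. With V_CE = 0.2 V, I_C = (V_CC − 0.2)/R_C = 10.8/5.6 = 1.93 mA.
Check: β·I_B = 89.3 mA > I_C = 1.93 mA, confirming saturation.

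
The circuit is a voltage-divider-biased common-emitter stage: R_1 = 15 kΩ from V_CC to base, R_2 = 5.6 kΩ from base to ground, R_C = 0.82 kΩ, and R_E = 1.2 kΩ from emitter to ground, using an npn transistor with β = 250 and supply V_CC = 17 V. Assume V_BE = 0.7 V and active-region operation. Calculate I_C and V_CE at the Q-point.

I_C ≈ 3.2 mA, V_CE ≈ 10 V

Thevenize the base divider: V_Th = V_CC·R_2/(R_1+R_2) = 17×5.6/20.6 = 4.62 V, R_Th = R_1‖R_2 = 4.08 kΩ.
Base-emitter loop: V_Th = I_B·R_Th + V_BE + (β+1)I_B·R_E, so I_B = (4.62 − 0.7) / (4.08 + 251×1.2) = 0.0128 mA.
I_C = β·I_B = 250×0.0128 = 3.21 mA, and I_E = (β+1)I_B = 3.22 mA.
V_CE = V_CC − I_C·R_C − I_E·R_E = 17 − 3.21×0.82 − 3.22×1.2 = 10.5 V.
V_CE = 10.5 V > 0.2 V confirms active-region operation.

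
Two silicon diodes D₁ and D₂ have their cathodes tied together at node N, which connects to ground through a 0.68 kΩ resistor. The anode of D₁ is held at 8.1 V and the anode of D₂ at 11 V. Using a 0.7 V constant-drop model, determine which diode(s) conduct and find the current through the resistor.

Only D₂ conducts; I_R ≈ 15 mA

Assume both conduct. Then node N would need to be at both 8.1−0.7 = 7.4 V and 11−0.7 = 10.3 V, which is impossible.
Assume only D₂ conducts: V_N = 11 − 0.7 = 10.3 V, so I_R = 10.3/0.68 = 15.1 mA.
Check D₁: its anode-to-cathode voltage is 8.1 − 10.3 = -2.2 V < 0.7 V, so it is off. The assumption is consistent.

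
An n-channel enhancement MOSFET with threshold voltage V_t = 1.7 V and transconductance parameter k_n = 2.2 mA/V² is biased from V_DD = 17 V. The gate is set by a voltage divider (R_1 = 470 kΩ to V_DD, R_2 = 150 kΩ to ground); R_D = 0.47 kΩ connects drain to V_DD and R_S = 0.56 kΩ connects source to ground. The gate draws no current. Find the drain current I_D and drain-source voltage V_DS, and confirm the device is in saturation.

I_D ≈ 1.9 mA, V_DS ≈ 15 V

V_G = V_DD·R_2/(R_1+R_2) = 17×150/620 = 4.11 V.
Assume saturation: I_D = (k_n/2)(V_GS − V_t)² with V_GS = V_G − I_D·R_S = 4.11 − 0.56·I_D.
Substituting gives 0.345·I_D² − 3.97·I_D + 6.4 = 0, with roots I_D = 1.94 or 9.58 mA.
The root I_D = 9.58 mA gives V_GS = -1.25 V ≤ V_t, so take I_D = 1.94 mA.
Then V_GS = 3.03 V and V_DS = V_DD − I_D(R_D+R_S) = 17 − 1.94×1.03 = 15 V.
Saturation requires V_DS ≥ V_GS − V_t = 1.33 V; 15 ≥ 1.33 ✓.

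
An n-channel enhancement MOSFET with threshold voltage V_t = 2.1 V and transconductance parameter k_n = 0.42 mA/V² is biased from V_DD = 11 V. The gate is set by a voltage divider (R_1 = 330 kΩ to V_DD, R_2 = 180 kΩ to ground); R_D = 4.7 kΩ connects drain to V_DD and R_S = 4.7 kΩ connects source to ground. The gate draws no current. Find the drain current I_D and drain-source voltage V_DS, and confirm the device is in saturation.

I_D ≈ 0.18 mA, V_DS ≈ 9.3 V

V_G = V_DD·R_2/(R_1+R_2) = 11×180/510 = 3.88 V.
Assume saturation: I_D = (k_n/2)(V_GS − V_t)² with V_GS = V_G − I_D·R_S = 3.88 − 4.7·I_D.
Substituting gives 4.64·I_D² − 4.52·I_D + 0.667 = 0, with roots I_D = 0.181 or 0.793 mA.
The root I_D = 0.793 mA gives V_GS = 0.157 V ≤ V_t, so take I_D = 0.181 mA.
Then V_GS = 3.03 V and V_DS = V_DD − I_D(R_D+R_S) = 11 − 0.181×9.4 = 9.29 V.
Saturation requires V_DS ≥ V_GS − V_t = 0.93 V; 9.29 ≥ 0.93 ✓.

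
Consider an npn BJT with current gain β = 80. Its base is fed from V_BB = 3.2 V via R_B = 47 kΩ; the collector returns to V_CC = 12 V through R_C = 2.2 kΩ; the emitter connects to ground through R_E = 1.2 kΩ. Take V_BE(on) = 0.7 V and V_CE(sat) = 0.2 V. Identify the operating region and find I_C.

Assume active. Base-emitter loop: I_B = (V_BB − V_BE)/(R_B + (β+1)R_E) = (3.2 − 0.7)/(47 + 81×1.2) = 0.0173 mA.
I_C = β·I_B = 80×0.0173 = 1.39 mA.
V_CE = V_CC − I_C·R_C − I_E·R_E = 12 − 1.39×2.2 − 1.4×1.2 = 7.26 V > V_CE(sat), so the active-region assumption holds.

active; I_C ≈ 1.4 mA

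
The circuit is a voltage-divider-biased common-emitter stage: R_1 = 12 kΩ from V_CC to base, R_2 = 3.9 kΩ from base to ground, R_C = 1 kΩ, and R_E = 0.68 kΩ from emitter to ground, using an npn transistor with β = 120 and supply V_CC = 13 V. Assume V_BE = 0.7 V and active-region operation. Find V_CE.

Thevenize the base divider: V_Th = V_CC·R_2/(R_1+R_2) = 13×3.9/15.9 = 3.19 V, R_Th = R_1‖R_2 = 2.94 kΩ.
Base-emitter loop: V_Th = I_B·R_Th + V_BE + (β+1)I_B·R_E, so I_B = (3.19 − 0.7) / (2.94 + 121×0.68) = 0.0292 mA.
I_C = β·I_B = 120×0.0292 = 3.5 mA, and I_E = (β+1)I_B = 3.53 mA.
V_CE = V_CC − I_C·R_C − I_E·R_E = 13 − 3.5×1 − 3.53×0.68 = 7.09 V.
V_CE = 7.09 V > 0.2 V confirms active-region operation.

V_CE ≈ 7.1 V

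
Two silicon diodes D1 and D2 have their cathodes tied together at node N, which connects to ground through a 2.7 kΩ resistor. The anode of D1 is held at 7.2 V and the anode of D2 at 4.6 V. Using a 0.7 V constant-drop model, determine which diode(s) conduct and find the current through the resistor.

Assume both conduct. Then node N would need to be at both 7.2−0.7 = 6.5 V and 4.6−0.7 = 3.9 V, which is impossible.
Assume only D1 conducts: V_N = 7.2 − 0.7 = 6.5 V, so I_R = 6.5/2.7 = 2.41 mA.
Check D2: its anode-to-cathode voltage is 4.6 − 6.5 = -1.9 V < 0.7 V, so it is off. The assumption is consistent.

Only D1 conducts; I_R ≈ 2.4 mA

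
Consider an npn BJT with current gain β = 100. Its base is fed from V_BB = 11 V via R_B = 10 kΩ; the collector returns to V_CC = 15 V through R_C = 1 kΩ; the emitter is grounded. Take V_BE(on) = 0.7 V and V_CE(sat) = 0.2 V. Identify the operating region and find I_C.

saturation; I_C ≈ 15 mA

Assume active: I_B = (11 − 0.7)/10 = 1.03 mA, giving I_C = β·I_B = 103 mA.
But then V_CE = 15 − 103×1 = -88 V < V_CE(sat) = 0.2 V — impossible in the active region.
So the transistor is saturated. With V_CE = 0.2 V, I_C = (V_CC − 0.2)/R_C = 14.8/1 = 14.8 mA.
Check: β·I_B = 103 mA > I_C = 14.8 mA, confirming saturation.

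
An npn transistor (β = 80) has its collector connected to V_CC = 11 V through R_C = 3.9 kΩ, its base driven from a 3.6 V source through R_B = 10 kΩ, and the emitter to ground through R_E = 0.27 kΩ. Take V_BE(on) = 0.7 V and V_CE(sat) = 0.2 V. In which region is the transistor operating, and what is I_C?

Assume active: I_B = (3.6 − 0.7)/(10 + 81×0.27) = 0.091 mA, I_C = β·I_B = 7.28 mA.
Then V_CE = 11 − 7.28×3.9 − 7.37×0.27 = -19.4 V < 0.2 V — the active assumption fails.
Re-solve with V_CE = 0.2 V. KCL at the emitter: V_E/R_E = (V_BB−0.7−V_E)/R_B + (V_CC−0.2−V_E)/R_C, giving V_E = 0.753 V.
I_C = (V_CC − 0.2 − V_E)/R_C = (10.8 − 0.753)/3.9 = 2.58 mA.
Check: I_B = (2.9 − 0.753)/10 = 0.215 mA, and β·I_B = 17.2 mA > I_C, confirming saturation.

saturation; I_C ≈ 2.6 mA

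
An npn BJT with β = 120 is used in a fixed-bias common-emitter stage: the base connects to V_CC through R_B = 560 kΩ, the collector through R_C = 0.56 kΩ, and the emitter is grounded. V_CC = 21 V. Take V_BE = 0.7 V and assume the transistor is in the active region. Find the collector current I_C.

Base loop: V_CC = I_B·R_B + V_BE, so I_B = (21 − 0.7)/560 kΩ = 0.0363 mA.
In the active region I_C = β·I_B = 120 × 0.0363 = 4.35 mA.
Collector loop: V_CE = V_CC − I_C·R_C = 21 − 4.35×0.56 = 18.6 V.
Since V_CE = 18.6 V > V_CE(sat) ≈ 0.2 V, the transistor is in the active region as assumed.

I_C ≈ 4.4 mA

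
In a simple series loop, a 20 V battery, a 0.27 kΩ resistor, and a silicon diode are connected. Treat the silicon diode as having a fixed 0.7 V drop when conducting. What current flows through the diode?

KVL around the loop: 20 = V_D + I·R = 0.7 + I × 0.27 kΩ.
So I = (20 − 0.7) / 0.27 kΩ = 19.3 / 0.27 = 71.5 mA.

I ≈ 71 mA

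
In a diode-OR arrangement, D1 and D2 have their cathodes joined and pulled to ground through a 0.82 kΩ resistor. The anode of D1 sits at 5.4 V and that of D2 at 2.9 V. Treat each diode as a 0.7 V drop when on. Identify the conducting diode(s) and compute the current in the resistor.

Only D1 conducts; I_R ≈ 5.7 mA

Assume both conduct. Then node N would need to be at both 5.4−0.7 = 4.7 V and 2.9−0.7 = 2.2 V, which is impossible.
Assume only D1 conducts: V_N = 5.4 − 0.7 = 4.7 V, so I_R = 4.7/0.82 = 5.73 mA.
Check D2: its anode-to-cathode voltage is 2.9 − 4.7 = -1.8 V < 0.7 V, so it is off. The assumption is consistent.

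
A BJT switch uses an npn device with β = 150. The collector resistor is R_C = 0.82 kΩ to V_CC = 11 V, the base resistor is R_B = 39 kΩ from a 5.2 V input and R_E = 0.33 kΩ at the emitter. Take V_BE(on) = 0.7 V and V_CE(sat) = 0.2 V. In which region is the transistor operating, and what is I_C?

active; I_C ≈ 7.6 mA

Assume active. Base-emitter loop: I_B = (V_BB − V_BE)/(R_B + (β+1)R_E) = (5.2 − 0.7)/(39 + 151×0.33) = 0.0507 mA.
I_C = β·I_B = 150×0.0507 = 7.6 mA.
V_CE = V_CC − I_C·R_C − I_E·R_E = 11 − 7.6×0.82 − 7.65×0.33 = 2.24 V > V_CE(sat), so the active-region assumption holds.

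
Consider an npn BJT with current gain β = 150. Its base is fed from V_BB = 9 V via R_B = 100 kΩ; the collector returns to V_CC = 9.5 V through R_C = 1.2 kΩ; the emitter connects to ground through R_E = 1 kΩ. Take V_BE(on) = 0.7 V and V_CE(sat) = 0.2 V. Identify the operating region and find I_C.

Assume active: I_B = (9 − 0.7)/(100 + 151×1) = 0.0331 mA, I_C = β·I_B = 4.96 mA.
Then V_CE = 9.5 − 4.96×1.2 − 4.99×1 = -1.45 V < 0.2 V — the active assumption fails.
Re-solve with V_CE = 0.2 V. KCL at the emitter: V_E/R_E = (V_BB−0.7−V_E)/R_B + (V_CC−0.2−V_E)/R_C, giving V_E = 4.25 V.
I_C = (V_CC − 0.2 − V_E)/R_C = (9.3 − 4.25)/1.2 = 4.21 mA.
Check: I_B = (8.3 − 4.25)/100 = 0.0405 mA, and β·I_B = 6.08 mA > I_C, confirming saturation.

saturation; I_C ≈ 4.2 mA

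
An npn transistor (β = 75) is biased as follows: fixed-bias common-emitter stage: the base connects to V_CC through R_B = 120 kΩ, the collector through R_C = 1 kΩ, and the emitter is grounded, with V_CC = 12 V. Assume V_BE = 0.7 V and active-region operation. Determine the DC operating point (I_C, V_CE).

I_C ≈ 7.1 mA, V_CE ≈ 4.9 V

Base loop: V_CC = I_B·R_B + V_BE, so I_B = (12 − 0.7)/120 kΩ = 0.0942 mA.
In the active region I_C = β·I_B = 75 × 0.0942 = 7.06 mA.
Collector loop: V_CE = V_CC − I_C·R_C = 12 − 7.06×1 = 4.94 V.
Since V_CE = 4.94 V > V_CE(sat) ≈ 0.2 V, the transistor is in the active region as assumed.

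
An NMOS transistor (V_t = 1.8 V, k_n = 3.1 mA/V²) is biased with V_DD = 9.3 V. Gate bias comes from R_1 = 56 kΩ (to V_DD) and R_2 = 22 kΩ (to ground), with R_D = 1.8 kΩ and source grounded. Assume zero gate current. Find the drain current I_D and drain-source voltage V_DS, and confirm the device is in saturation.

V_G = V_DD·R_2/(R_1+R_2) = 9.3×22/78 = 2.62 V. With the source grounded, V_GS = V_G = 2.62 V.
Assume saturation: I_D = (k_n/2)(V_GS − V_t)² = (3.1/2)×(2.62 − 1.8)² = 1.55×0.823² = 1.05 mA.
V_DS = V_DD − I_D·R_D = 9.3 − 1.05×1.8 = 7.41 V.
Saturation requires V_DS ≥ V_GS − V_t = 0.823 V; 7.41 ≥ 0.823 ✓.

I_D ≈ 1.1 mA, V_DS ≈ 7.4 V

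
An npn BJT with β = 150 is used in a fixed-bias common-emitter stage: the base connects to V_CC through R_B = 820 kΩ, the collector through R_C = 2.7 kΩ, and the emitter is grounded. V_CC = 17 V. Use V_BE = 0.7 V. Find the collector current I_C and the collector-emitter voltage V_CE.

Base loop: V_CC = I_B·R_B + V_BE, so I_B = (17 − 0.7)/820 kΩ = 0.0199 mA.
In the active region I_C = β·I_B = 150 × 0.0199 = 2.98 mA.
Collector loop: V_CE = V_CC − I_C·R_C = 17 − 2.98×2.7 = 8.95 V.
Since V_CE = 8.95 V > V_CE(sat) ≈ 0.2 V, the transistor is in the active region as assumed.

I_C ≈ 3 mA, V_CE ≈ 8.9 V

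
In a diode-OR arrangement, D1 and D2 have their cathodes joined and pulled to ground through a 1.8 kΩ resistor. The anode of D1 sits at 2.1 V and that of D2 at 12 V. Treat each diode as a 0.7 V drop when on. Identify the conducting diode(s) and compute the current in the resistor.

Assume both conduct. Then node N would need to be at both 2.1−0.7 = 1.4 V and 12−0.7 = 11.3 V, which is impossible.
Assume only D2 conducts: V_N = 12 − 0.7 = 11.3 V, so I_R = 11.3/1.8 = 6.28 mA.
Check D1: its anode-to-cathode voltage is 2.1 − 11.3 = -9.2 V < 0.7 V, so it is off. The assumption is consistent.

Only D2 conducts; I_R ≈ 6.3 mA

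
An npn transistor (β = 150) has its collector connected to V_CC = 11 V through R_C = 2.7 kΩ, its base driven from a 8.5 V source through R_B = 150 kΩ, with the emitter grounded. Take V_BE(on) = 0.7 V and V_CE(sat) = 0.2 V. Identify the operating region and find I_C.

saturation; I_C ≈ 4 mA

Assume active: I_B = (8.5 − 0.7)/150 = 0.052 mA, giving I_C = β·I_B = 7.8 mA.
But then V_CE = 11 − 7.8×2.7 = -10.1 V < V_CE(sat) = 0.2 V — impossible in the active region.
So the transistor is saturated. With V_CE = 0.2 V, I_C = (V_CC − 0.2)/R_C = 10.8/2.7 = 4 mA.
Check: β·I_B = 7.8 mA > I_C = 4 mA, confirming saturation.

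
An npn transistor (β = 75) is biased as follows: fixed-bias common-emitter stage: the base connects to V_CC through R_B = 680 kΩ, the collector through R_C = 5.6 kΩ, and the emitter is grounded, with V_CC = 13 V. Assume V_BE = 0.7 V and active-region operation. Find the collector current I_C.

I_C ≈ 1.4 mA

Base loop: V_CC = I_B·R_B + V_BE, so I_B = (13 − 0.7)/680 kΩ = 0.0181 mA.
In the active region I_C = β·I_B = 75 × 0.0181 = 1.36 mA.
Collector loop: V_CE = V_CC − I_C·R_C = 13 − 1.36×5.6 = 5.4 V.
Since V_CE = 5.4 V > V_CE(sat) ≈ 0.2 V, the transistor is in the active region as assumed.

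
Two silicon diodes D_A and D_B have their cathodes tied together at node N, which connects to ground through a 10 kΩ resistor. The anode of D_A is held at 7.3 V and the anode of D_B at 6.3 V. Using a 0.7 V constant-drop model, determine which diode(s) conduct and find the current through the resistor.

Assume both conduct. Then node N would need to be at both 7.3−0.7 = 6.6 V and 6.3−0.7 = 5.6 V, which is impossible.
Assume only D_A conducts: V_N = 7.3 − 0.7 = 6.6 V, so I_R = 6.6/10 = 0.66 mA.
Check D_B: its anode-to-cathode voltage is 6.3 − 6.6 = -0.3 V < 0.7 V, so it is off. The assumption is consistent.

Only D_A conducts; I_R ≈ 0.66 mA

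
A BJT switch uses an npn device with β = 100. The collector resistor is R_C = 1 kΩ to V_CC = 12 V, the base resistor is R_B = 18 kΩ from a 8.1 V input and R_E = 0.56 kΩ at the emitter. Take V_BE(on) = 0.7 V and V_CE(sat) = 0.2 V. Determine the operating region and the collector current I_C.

Assume active: I_B = (8.1 − 0.7)/(18 + 101×0.56) = 0.0992 mA, I_C = β·I_B = 9.92 mA.
Then V_CE = 12 − 9.92×1 − 10×0.56 = -3.54 V < 0.2 V — the active assumption fails.
Re-solve with V_CE = 0.2 V. KCL at the emitter: V_E/R_E = (V_BB−0.7−V_E)/R_B + (V_CC−0.2−V_E)/R_C, giving V_E = 4.3 V.
I_C = (V_CC − 0.2 − V_E)/R_C = (11.8 − 4.3)/1 = 7.5 mA.
Check: I_B = (7.4 − 4.3)/18 = 0.172 mA, and β·I_B = 17.2 mA > I_C, confirming saturation.

saturation; I_C ≈ 7.5 mA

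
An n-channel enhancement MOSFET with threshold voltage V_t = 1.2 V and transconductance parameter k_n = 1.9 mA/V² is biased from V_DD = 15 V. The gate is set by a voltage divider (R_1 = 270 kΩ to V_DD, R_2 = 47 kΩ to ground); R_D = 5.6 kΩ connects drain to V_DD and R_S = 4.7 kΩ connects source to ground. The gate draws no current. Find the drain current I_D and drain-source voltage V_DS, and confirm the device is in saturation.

I_D ≈ 0.14 mA, V_DS ≈ 14 V

V_G = V_DD·R_2/(R_1+R_2) = 15×47/317 = 2.22 V.
Assume saturation: I_D = (k_n/2)(V_GS − V_t)² with V_GS = V_G − I_D·R_S = 2.22 − 4.7·I_D.
Substituting gives 21·I_D² − 10.1·I_D + 0.996 = 0, with roots I_D = 0.137 or 0.346 mA.
The root I_D = 0.346 mA gives V_GS = 0.596 V ≤ V_t, so take I_D = 0.137 mA.
Then V_GS = 1.58 V and V_DS = V_DD − I_D(R_D+R_S) = 15 − 0.137×10.3 = 13.6 V.
Saturation requires V_DS ≥ V_GS − V_t = 0.38 V; 13.6 ≥ 0.38 ✓.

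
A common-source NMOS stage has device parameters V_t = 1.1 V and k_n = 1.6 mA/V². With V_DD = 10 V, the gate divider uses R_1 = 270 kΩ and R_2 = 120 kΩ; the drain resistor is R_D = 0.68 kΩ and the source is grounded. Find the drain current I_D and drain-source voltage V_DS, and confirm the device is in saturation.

I_D ≈ 3.1 mA, V_DS ≈ 7.9 V

V_G = V_DD·R_2/(R_1+R_2) = 10×120/390 = 3.08 V. With the source grounded, V_GS = V_G = 3.08 V.
Assume saturation: I_D = (k_n/2)(V_GS − V_t)² = (1.6/2)×(3.08 − 1.1)² = 0.8×1.98² = 3.13 mA.
V_DS = V_DD − I_D·R_D = 10 − 3.13×0.68 = 7.87 V.
Saturation requires V_DS ≥ V_GS − V_t = 1.98 V; 7.87 ≥ 1.98 ✓.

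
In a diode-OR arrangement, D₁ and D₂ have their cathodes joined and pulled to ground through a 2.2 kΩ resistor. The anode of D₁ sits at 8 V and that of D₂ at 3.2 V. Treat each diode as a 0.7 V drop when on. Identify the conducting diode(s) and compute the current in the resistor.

Assume both conduct. Then node N would need to be at both 8−0.7 = 7.3 V and 3.2−0.7 = 2.5 V, which is impossible.
Assume only D₁ conducts: V_N = 8 − 0.7 = 7.3 V, so I_R = 7.3/2.2 = 3.32 mA.
Check D₂: its anode-to-cathode voltage is 3.2 − 7.3 = -4.1 V < 0.7 V, so it is off. The assumption is consistent.

Only D₁ conducts; I_R ≈ 3.3 mA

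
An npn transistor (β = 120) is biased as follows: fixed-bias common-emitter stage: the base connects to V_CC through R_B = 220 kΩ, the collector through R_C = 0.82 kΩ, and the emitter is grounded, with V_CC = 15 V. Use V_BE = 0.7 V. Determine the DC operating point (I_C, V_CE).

Base loop: V_CC = I_B·R_B + V_BE, so I_B = (15 − 0.7)/220 kΩ = 0.065 mA.
In the active region I_C = β·I_B = 120 × 0.065 = 7.8 mA.
Collector loop: V_CE = V_CC − I_C·R_C = 15 − 7.8×0.82 = 8.6 V.
Since V_CE = 8.6 V > V_CE(sat) ≈ 0.2 V, the transistor is in the active region as assumed.

I_C ≈ 7.8 mA, V_CE ≈ 8.6 V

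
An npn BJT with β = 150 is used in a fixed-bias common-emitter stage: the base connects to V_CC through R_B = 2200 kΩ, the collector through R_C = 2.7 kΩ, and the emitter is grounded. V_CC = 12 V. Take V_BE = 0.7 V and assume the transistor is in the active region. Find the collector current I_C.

Base loop: V_CC = I_B·R_B + V_BE, so I_B = (12 − 0.7)/2200 kΩ = 0.00514 mA.
In the active region I_C = β·I_B = 150 × 0.00514 = 0.77 mA.
Collector loop: V_CE = V_CC − I_C·R_C = 12 − 0.77×2.7 = 9.92 V.
Since V_CE = 9.92 V > V_CE(sat) ≈ 0.2 V, the transistor is in the active region as assumed.

I_C ≈ 0.77 mA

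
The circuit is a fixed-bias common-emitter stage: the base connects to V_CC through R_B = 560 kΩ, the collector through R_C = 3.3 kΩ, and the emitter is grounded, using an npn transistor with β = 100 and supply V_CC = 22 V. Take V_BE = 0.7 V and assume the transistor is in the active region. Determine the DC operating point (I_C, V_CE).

Base loop: V_CC = I_B·R_B + V_BE, so I_B = (22 − 0.7)/560 kΩ = 0.038 mA.
In the active region I_C = β·I_B = 100 × 0.038 = 3.8 mA.
Collector loop: V_CE = V_CC − I_C·R_C = 22 − 3.8×3.3 = 9.45 V.
Since V_CE = 9.45 V > V_CE(sat) ≈ 0.2 V, the transistor is in the active region as assumed.

I_C ≈ 3.8 mA, V_CE ≈ 9.4 V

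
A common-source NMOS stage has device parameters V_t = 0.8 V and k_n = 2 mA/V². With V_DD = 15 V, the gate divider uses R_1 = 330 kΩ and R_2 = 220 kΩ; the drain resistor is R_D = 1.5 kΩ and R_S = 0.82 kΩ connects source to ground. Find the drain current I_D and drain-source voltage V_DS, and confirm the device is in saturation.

I_D ≈ 3.9 mA, V_DS ≈ 5.9 V

V_G = V_DD·R_2/(R_1+R_2) = 15×220/550 = 6 V.
Assume saturation: I_D = (k_n/2)(V_GS − V_t)² with V_GS = V_G − I_D·R_S = 6 − 0.82·I_D.
Substituting gives 0.672·I_D² − 9.53·I_D + 27 = 0, with roots I_D = 3.93 or 10.2 mA.
The root I_D = 10.2 mA gives V_GS = -2.4 V ≤ V_t, so take I_D = 3.93 mA.
Then V_GS = 2.78 V and V_DS = V_DD − I_D(R_D+R_S) = 15 − 3.93×2.32 = 5.89 V.
Saturation requires V_DS ≥ V_GS − V_t = 1.98 V; 5.89 ≥ 1.98 ✓.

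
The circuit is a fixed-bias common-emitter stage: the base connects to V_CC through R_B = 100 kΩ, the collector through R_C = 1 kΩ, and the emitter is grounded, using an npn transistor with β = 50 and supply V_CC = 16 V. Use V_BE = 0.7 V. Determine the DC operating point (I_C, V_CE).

I_C ≈ 7.6 mA, V_CE ≈ 8.4 V

Base loop: V_CC = I_B·R_B + V_BE, so I_B = (16 − 0.7)/100 kΩ = 0.153 mA.
In the active region I_C = β·I_B = 50 × 0.153 = 7.65 mA.
Collector loop: V_CE = V_CC − I_C·R_C = 16 − 7.65×1 = 8.35 V.
Since V_CE = 8.35 V > V_CE(sat) ≈ 0.2 V, the transistor is in the active region as assumed.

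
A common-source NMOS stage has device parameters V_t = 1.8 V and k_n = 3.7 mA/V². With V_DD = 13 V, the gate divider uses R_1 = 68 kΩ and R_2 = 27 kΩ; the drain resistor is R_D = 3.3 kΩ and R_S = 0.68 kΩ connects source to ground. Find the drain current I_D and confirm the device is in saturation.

V_G = V_DD·R_2/(R_1+R_2) = 13×27/95 = 3.69 V.
Assume saturation: I_D = (k_n/2)(V_GS − V_t)² with V_GS = V_G − I_D·R_S = 3.69 − 0.68·I_D.
Substituting gives 0.855·I_D² − 5.77·I_D + 6.64 = 0, with roots I_D = 1.47 or 5.27 mA.
The root I_D = 5.27 mA gives V_GS = 0.113 V ≤ V_t, so take I_D = 1.47 mA.
Then V_GS = 2.69 V and V_DS = V_DD − I_D(R_D+R_S) = 13 − 1.47×3.98 = 7.13 V.
Saturation requires V_DS ≥ V_GS − V_t = 0.893 V; 7.13 ≥ 0.893 ✓.

I_D ≈ 1.5 mA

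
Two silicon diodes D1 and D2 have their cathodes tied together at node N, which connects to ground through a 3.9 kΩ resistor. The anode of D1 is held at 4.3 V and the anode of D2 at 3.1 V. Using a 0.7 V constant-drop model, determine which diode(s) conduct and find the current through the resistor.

Only D1 conducts; I_R ≈ 0.92 mA

Assume both conduct. Then node N would need to be at both 4.3−0.7 = 3.6 V and 3.1−0.7 = 2.4 V, which is impossible.
Assume only D1 conducts: V_N = 4.3 − 0.7 = 3.6 V, so I_R = 3.6/3.9 = 0.923 mA.
Check D2: its anode-to-cathode voltage is 3.1 − 3.6 = -0.5 V < 0.7 V, so it is off. The assumption is consistent.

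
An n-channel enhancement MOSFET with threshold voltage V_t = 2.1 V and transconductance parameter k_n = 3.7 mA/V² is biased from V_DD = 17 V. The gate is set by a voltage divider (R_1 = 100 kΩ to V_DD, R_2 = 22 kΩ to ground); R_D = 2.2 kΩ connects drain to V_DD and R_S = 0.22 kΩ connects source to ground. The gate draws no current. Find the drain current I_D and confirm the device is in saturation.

I_D ≈ 1 mA

V_G = V_DD·R_2/(R_1+R_2) = 17×22/122 = 3.07 V.
Assume saturation: I_D = (k_n/2)(V_GS − V_t)² with V_GS = V_G − I_D·R_S = 3.07 − 0.22·I_D.
Substituting gives 0.0895·I_D² − 1.79·I_D + 1.72 = 0, with roots I_D = 1.02 or 18.9 mA.
The root I_D = 18.9 mA gives V_GS = -1.1 V ≤ V_t, so take I_D = 1.02 mA.
Then V_GS = 2.84 V and V_DS = V_DD − I_D(R_D+R_S) = 17 − 1.02×2.42 = 14.5 V.
Saturation requires V_DS ≥ V_GS − V_t = 0.742 V; 14.5 ≥ 0.742 ✓.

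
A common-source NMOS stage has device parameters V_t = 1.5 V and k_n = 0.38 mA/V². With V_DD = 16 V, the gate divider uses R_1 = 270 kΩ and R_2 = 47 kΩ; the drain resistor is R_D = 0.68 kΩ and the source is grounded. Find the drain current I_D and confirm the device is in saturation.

V_G = V_DD·R_2/(R_1+R_2) = 16×47/317 = 2.37 V. With the source grounded, V_GS = V_G = 2.37 V.
Assume saturation: I_D = (k_n/2)(V_GS − V_t)² = (0.38/2)×(2.37 − 1.5)² = 0.19×0.872² = 0.145 mA.
V_DS = V_DD − I_D·R_D = 16 − 0.145×0.68 = 15.9 V.
Saturation requires V_DS ≥ V_GS − V_t = 0.872 V; 15.9 ≥ 0.872 ✓.

I_D ≈ 0.14 mA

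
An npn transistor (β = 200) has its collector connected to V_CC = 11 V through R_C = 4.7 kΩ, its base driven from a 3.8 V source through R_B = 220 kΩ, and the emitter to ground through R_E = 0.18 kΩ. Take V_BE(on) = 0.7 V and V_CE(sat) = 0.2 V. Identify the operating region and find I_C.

Assume active: I_B = (3.8 − 0.7)/(220 + 201×0.18) = 0.0121 mA, I_C = β·I_B = 2.42 mA.
Then V_CE = 11 − 2.42×4.7 − 2.43×0.18 = -0.813 V < 0.2 V — the active assumption fails.
Re-solve with V_CE = 0.2 V. KCL at the emitter: V_E/R_E = (V_BB−0.7−V_E)/R_B + (V_CC−0.2−V_E)/R_C, giving V_E = 0.4 V.
I_C = (V_CC − 0.2 − V_E)/R_C = (10.8 − 0.4)/4.7 = 2.21 mA.
Check: I_B = (3.1 − 0.4)/220 = 0.0123 mA, and β·I_B = 2.45 mA > I_C, confirming saturation.

saturation; I_C ≈ 2.2 mA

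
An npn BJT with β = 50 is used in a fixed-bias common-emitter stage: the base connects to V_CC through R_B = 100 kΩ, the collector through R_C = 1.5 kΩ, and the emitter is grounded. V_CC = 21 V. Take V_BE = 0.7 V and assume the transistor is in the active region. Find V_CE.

V_CE ≈ 5.8 V

Base loop: V_CC = I_B·R_B + V_BE, so I_B = (21 − 0.7)/100 kΩ = 0.203 mA.
In the active region I_C = β·I_B = 50 × 0.203 = 10.2 mA.
Collector loop: V_CE = V_CC − I_C·R_C = 21 − 10.2×1.5 = 5.77 V.
Since V_CE = 5.77 V > V_CE(sat) ≈ 0.2 V, the transistor is in the active region as assumed.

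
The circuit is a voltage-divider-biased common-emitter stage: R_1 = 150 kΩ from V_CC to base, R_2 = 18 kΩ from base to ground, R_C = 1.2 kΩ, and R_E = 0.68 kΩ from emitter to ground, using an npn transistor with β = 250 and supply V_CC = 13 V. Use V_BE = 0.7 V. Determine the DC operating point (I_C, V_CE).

Thevenize the base divider: V_Th = V_CC·R_2/(R_1+R_2) = 13×18/168 = 1.39 V, R_Th = R_1‖R_2 = 16.1 kΩ.
Base-emitter loop: V_Th = I_B·R_Th + V_BE + (β+1)I_B·R_E, so I_B = (1.39 − 0.7) / (16.1 + 251×0.68) = 0.00371 mA.
I_C = β·I_B = 250×0.00371 = 0.928 mA, and I_E = (β+1)I_B = 0.931 mA.
V_CE = V_CC − I_C·R_C − I_E·R_E = 13 − 0.928×1.2 − 0.931×0.68 = 11.3 V.
V_CE = 11.3 V > 0.2 V confirms active-region operation.

I_C ≈ 0.93 mA, V_CE ≈ 11 V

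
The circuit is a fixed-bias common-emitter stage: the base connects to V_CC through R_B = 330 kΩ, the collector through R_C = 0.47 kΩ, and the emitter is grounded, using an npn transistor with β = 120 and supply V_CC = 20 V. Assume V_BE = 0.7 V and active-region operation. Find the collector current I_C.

I_C ≈ 7 mA

Base loop: V_CC = I_B·R_B + V_BE, so I_B = (20 − 0.7)/330 kΩ = 0.0585 mA.
In the active region I_C = β·I_B = 120 × 0.0585 = 7.02 mA.
Collector loop: V_CE = V_CC − I_C·R_C = 20 − 7.02×0.47 = 16.7 V.
Since V_CE = 16.7 V > V_CE(sat) ≈ 0.2 V, the transistor is in the active region as assumed.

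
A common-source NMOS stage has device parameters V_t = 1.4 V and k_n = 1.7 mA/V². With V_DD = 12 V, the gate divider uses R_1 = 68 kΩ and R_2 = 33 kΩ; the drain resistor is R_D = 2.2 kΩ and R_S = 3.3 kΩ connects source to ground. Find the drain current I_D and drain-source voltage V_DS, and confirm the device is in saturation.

V_G = V_DD·R_2/(R_1+R_2) = 12×33/101 = 3.92 V.
Assume saturation: I_D = (k_n/2)(V_GS − V_t)² with V_GS = V_G − I_D·R_S = 3.92 − 3.3·I_D.
Substituting gives 9.26·I_D² − 15.1·I_D + 5.4 = 0, with roots I_D = 0.526 or 1.11 mA.
The root I_D = 1.11 mA gives V_GS = 0.257 V ≤ V_t, so take I_D = 0.526 mA.
Then V_GS = 2.19 V and V_DS = V_DD − I_D(R_D+R_S) = 12 − 0.526×5.5 = 9.11 V.
Saturation requires V_DS ≥ V_GS − V_t = 0.786 V; 9.11 ≥ 0.786 ✓.

I_D ≈ 0.53 mA, V_DS ≈ 9.1 V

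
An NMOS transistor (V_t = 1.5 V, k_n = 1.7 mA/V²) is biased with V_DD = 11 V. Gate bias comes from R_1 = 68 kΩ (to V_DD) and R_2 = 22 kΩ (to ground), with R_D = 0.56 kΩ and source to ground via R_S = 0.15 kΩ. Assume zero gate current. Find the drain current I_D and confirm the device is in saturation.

V_G = V_DD·R_2/(R_1+R_2) = 11×22/90 = 2.69 V.
Assume saturation: I_D = (k_n/2)(V_GS − V_t)² with V_GS = V_G − I_D·R_S = 2.69 − 0.15·I_D.
Substituting gives 0.0191·I_D² − 1.3·I_D + 1.2 = 0, with roots I_D = 0.935 or 67.2 mA.
The root I_D = 67.2 mA gives V_GS = -7.39 V ≤ V_t, so take I_D = 0.935 mA.
Then V_GS = 2.55 V and V_DS = V_DD − I_D(R_D+R_S) = 11 − 0.935×0.71 = 10.3 V.
Saturation requires V_DS ≥ V_GS − V_t = 1.05 V; 10.3 ≥ 1.05 ✓.

I_D ≈ 0.93 mA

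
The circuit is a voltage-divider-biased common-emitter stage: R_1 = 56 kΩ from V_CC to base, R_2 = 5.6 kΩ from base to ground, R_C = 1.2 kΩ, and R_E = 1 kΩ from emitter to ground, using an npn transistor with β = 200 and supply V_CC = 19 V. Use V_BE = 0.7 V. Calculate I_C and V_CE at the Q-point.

Thevenize the base divider: V_Th = V_CC·R_2/(R_1+R_2) = 19×5.6/61.6 = 1.73 V, R_Th = R_1‖R_2 = 5.09 kΩ.
Base-emitter loop: V_Th = I_B·R_Th + V_BE + (β+1)I_B·R_E, so I_B = (1.73 − 0.7) / (5.09 + 201×1) = 0.00498 mA.
I_C = β·I_B = 200×0.00498 = 0.997 mA, and I_E = (β+1)I_B = 1 mA.
V_CE = V_CC − I_C·R_C − I_E·R_E = 19 − 0.997×1.2 − 1×1 = 16.8 V.
V_CE = 16.8 V > 0.2 V confirms active-region operation.

I_C ≈ 1 mA, V_CE ≈ 17 V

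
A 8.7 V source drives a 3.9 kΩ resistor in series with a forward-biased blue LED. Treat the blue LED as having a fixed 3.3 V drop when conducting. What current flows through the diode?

I ≈ 1.4 mA

KVL around the loop: 8.7 = V_D + I·R = 3.3 + I × 3.9 kΩ.
So I = (8.7 − 3.3) / 3.9 kΩ = 5.4 / 3.9 = 1.38 mA.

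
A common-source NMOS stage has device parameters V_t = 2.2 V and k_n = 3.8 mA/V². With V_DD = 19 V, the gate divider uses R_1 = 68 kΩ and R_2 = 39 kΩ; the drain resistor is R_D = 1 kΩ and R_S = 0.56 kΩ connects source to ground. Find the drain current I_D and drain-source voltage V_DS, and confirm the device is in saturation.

I_D ≈ 5.4 mA, V_DS ≈ 11 V

V_G = V_DD·R_2/(R_1+R_2) = 19×39/107 = 6.93 V.
Assume saturation: I_D = (k_n/2)(V_GS − V_t)² with V_GS = V_G − I_D·R_S = 6.93 − 0.56·I_D.
Substituting gives 0.596·I_D² − 11.1·I_D + 42.4 = 0, with roots I_D = 5.42 or 13.1 mA.
The root I_D = 13.1 mA gives V_GS = -0.429 V ≤ V_t, so take I_D = 5.42 mA.
Then V_GS = 3.89 V and V_DS = V_DD − I_D(R_D+R_S) = 19 − 5.42×1.56 = 10.5 V.
Saturation requires V_DS ≥ V_GS − V_t = 1.69 V; 10.5 ≥ 1.69 ✓.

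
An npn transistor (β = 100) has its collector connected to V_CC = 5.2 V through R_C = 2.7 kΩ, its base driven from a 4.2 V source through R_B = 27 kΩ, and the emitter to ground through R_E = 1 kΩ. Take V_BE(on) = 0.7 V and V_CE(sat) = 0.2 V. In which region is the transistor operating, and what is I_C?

saturation; I_C ≈ 1.3 mA

Assume active: I_B = (4.2 − 0.7)/(27 + 101×1) = 0.0273 mA, I_C = β·I_B = 2.73 mA.
Then V_CE = 5.2 − 2.73×2.7 − 2.76×1 = -4.94 V < 0.2 V — the active assumption fails.
Re-solve with V_CE = 0.2 V. KCL at the emitter: V_E/R_E = (V_BB−0.7−V_E)/R_B + (V_CC−0.2−V_E)/R_C, giving V_E = 1.41 V.
I_C = (V_CC − 0.2 − V_E)/R_C = (5 − 1.41)/2.7 = 1.33 mA.
Check: I_B = (3.5 − 1.41)/27 = 0.0775 mA, and β·I_B = 7.75 mA > I_C, confirming saturation.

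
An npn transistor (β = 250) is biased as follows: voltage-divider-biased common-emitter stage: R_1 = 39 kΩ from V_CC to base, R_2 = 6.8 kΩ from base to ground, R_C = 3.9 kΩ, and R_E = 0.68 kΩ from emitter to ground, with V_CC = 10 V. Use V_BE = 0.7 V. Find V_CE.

V_CE ≈ 4.9 V

Thevenize the base divider: V_Th = V_CC·R_2/(R_1+R_2) = 10×6.8/45.8 = 1.48 V, R_Th = R_1‖R_2 = 5.79 kΩ.
Base-emitter loop: V_Th = I_B·R_Th + V_BE + (β+1)I_B·R_E, so I_B = (1.48 − 0.7) / (5.79 + 251×0.68) = 0.00445 mA.
I_C = β·I_B = 250×0.00445 = 1.11 mA, and I_E = (β+1)I_B = 1.12 mA.
V_CE = V_CC − I_C·R_C − I_E·R_E = 10 − 1.11×3.9 − 1.12×0.68 = 4.91 V.
V_CE = 4.91 V > 0.2 V confirms active-region operation.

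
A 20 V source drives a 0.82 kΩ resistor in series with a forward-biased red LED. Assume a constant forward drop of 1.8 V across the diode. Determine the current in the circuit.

I ≈ 22 mA

KVL around the loop: 20 = V_D + I·R = 1.8 + I × 0.82 kΩ.
So I = (20 − 1.8) / 0.82 kΩ = 18.2 / 0.82 = 22.2 mA.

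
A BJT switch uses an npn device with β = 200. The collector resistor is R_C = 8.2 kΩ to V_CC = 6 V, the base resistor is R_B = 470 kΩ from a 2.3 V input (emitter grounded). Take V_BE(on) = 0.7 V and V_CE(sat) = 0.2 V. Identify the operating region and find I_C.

Assume active. Base-emitter loop: I_B = (V_BB − V_BE)/R_B = (2.3 − 0.7)/470 = 0.0034 mA.
I_C = β·I_B = 200×0.0034 = 0.681 mA.
V_CE = V_CC − I_C·R_C = 6 − 0.681×8.2 = 0.417 V > V_CE(sat), so the active-region assumption holds.

active; I_C ≈ 0.68 mA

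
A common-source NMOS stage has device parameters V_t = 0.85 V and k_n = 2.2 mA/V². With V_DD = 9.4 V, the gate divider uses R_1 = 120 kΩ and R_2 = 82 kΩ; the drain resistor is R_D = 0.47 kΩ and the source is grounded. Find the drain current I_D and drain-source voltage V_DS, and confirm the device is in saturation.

I_D ≈ 9.7 mA, V_DS ≈ 4.9 V

V_G = V_DD·R_2/(R_1+R_2) = 9.4×82/202 = 3.82 V. With the source grounded, V_GS = V_G = 3.82 V.
Assume saturation: I_D = (k_n/2)(V_GS − V_t)² = (2.2/2)×(3.82 − 0.85)² = 1.1×2.97² = 9.68 mA.
V_DS = V_DD − I_D·R_D = 9.4 − 9.68×0.47 = 4.85 V.
Saturation requires V_DS ≥ V_GS − V_t = 2.97 V; 4.85 ≥ 2.97 ✓.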